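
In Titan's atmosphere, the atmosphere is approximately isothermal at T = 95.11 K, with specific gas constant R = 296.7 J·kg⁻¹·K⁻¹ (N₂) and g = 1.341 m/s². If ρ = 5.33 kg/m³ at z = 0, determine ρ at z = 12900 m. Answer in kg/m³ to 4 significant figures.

ρ ≈ 2.887 kg/m³

Scale height: H = RT/g = 296.7 × 95.11 / 1.341 = 21043 m.
In an isothermal atmosphere, density decays like pressure: ρ = ρ₀ exp(−z/H).
z/H = 12900/21043 = 0.61303; exp(−0.61303) = 0.54171.
ρ = 5.33 × 0.54171 = 2.8873 kg/m³.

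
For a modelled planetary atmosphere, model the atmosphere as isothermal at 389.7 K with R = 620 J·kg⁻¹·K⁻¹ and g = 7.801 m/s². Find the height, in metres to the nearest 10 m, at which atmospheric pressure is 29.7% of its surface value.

Scale height: H = RT/g = 620 × 389.7 / 7.801 = 30972 m.
Set P/P₀ = exp(−z/H) = 0.297, so z = −H ln(0.297).
−ln(0.297) = 1.2140; z = 30972 × 1.2140 = 37600 m.

z ≈ 37600 m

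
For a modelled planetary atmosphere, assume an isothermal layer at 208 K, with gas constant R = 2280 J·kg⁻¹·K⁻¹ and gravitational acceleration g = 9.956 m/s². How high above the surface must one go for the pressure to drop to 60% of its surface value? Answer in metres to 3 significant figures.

z ≈ 24300 m

Scale height: H = RT/g = 2280 × 208 / 9.956 = 47634 m.
Set P/P₀ = exp(−z/H) = 0.6, so z = −H ln(0.6).
−ln(0.6) = 0.51083; z = 47634 × 0.51083 = 24333 m.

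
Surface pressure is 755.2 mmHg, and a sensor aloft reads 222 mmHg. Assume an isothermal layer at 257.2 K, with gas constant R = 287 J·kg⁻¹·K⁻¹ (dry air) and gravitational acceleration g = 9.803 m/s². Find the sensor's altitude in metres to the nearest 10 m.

Scale height: H = RT/g = 287 × 257.2 / 9.803 = 7530.0 m.
Invert the barometric formula: z = H ln(P₀/P).
P₀/P = 755.2/222 = 3.4018; ln(3.4018) = 1.2243.
z = 7530.0 × 1.2243 = 9219.0 m.

z ≈ 9220 m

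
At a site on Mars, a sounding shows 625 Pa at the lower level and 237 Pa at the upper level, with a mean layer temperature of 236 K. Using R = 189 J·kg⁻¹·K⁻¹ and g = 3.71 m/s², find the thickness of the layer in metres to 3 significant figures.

Hypsometric equation: Δz = (R T̄/g) ln(P₁/P₂).
R T̄/g = 189 × 236 / 3.71 = 12023 m.
ln(625/237) = ln(2.6371) = 0.96968.
Δz = 12023 × 0.96968 = 11658 m.

Δz ≈ 11700 m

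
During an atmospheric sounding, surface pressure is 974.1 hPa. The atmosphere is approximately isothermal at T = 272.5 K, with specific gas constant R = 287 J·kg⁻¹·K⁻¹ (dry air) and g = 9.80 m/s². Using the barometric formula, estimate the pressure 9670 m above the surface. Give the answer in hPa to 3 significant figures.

P ≈ 290 hPa

Scale height: H = RT/g = 287 × 272.5 / 9.80 = 7980.4 m.
Barometric formula: P = P₀ exp(−z/H).
z/H = 9670.0/7980.4 = 1.2117; exp(−1.2117) = 0.29769.
P = 974.1 × 0.29769 = 289.98 hPa.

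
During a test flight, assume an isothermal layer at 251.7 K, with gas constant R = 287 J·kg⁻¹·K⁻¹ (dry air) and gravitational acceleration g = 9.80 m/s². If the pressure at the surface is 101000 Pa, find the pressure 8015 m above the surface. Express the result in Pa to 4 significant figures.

Scale height: H = RT/g = 287 × 251.7 / 9.80 = 7371.2 m.
Barometric formula: P = P₀ exp(−z/H).
z/H = 8015.0/7371.2 = 1.0873; exp(−1.0873) = 0.33713.
P = 101000 × 0.33713 = 34050 Pa.

P ≈ 34050 Pa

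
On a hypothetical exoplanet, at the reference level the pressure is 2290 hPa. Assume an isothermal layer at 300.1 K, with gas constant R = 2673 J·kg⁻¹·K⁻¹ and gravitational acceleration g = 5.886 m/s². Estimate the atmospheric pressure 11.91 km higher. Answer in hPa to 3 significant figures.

Scale height: H = RT/g = 2673 × 300.1 / 5.886 = 136280 m.
Barometric formula: P = P₀ exp(−z/H).
z/H = 11910/136280 = 0.087394; exp(−0.087394) = 0.91632.
P = 2290 × 0.91632 = 2098.4 hPa.

P ≈ 2100 hPa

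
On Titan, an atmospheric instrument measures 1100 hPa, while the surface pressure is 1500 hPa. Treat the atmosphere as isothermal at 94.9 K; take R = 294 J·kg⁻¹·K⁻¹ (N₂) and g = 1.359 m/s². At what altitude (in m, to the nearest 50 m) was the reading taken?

z ≈ 6350 m

Scale height: H = RT/g = 294 × 94.9 / 1.359 = 20530 m.
Invert the barometric formula: z = H ln(P₀/P).
P₀/P = 1500/1100 = 1.3636; ln(1.3636) = 0.31013.
z = 20530 × 0.31013 = 6367.0 m.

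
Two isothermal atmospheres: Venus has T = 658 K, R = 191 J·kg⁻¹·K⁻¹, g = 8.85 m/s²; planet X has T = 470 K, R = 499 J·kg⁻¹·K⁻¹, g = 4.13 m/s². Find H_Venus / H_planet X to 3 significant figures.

H = RT/g for each body.
H_Venus = 191 × 658 / 8.85 = 14201 m.
H_planet X = 499 × 470 / 4.13 = 56787 m.
H_Venus/H_planet X = 14201/56787 = 0.25007.

H_Venus/H_planet X ≈ 0.250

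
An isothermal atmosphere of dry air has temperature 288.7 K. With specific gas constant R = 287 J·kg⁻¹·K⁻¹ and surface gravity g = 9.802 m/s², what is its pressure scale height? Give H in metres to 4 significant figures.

H ≈ 8453 m

The scale height of an isothermal atmosphere is H = RT/g.
H = 287 × 288.7 / 9.802 = 82857/9.802 = 8453.1 m.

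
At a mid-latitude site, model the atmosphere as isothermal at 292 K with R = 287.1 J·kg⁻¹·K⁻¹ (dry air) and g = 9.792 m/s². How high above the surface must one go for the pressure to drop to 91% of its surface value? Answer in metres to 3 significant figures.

Scale height: H = RT/g = 287.1 × 292 / 9.792 = 8561.4 m.
Set P/P₀ = exp(−z/H) = 0.91, so z = −H ln(0.91).
−ln(0.91) = 0.094311; z = 8561.4 × 0.094311 = 807.43 m.

z ≈ 807 m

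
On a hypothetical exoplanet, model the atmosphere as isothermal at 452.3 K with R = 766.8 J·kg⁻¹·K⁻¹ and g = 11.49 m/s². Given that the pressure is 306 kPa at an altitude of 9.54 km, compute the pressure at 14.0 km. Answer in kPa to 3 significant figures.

Scale height: H = RT/g = 766.8 × 452.3 / 11.49 = 30185 m.
Between two levels, P₂ = P₁ exp(−Δz/H) with Δz = z₂ − z₁.
Δz = 14000 − 9540.0 = 4460.0 m; Δz/H = 4460.0/30185 = 0.14776.
P₂ = 306 × exp(−0.14776) = 306 × 0.86264 = 263.97 kPa.

P ≈ 264 kPa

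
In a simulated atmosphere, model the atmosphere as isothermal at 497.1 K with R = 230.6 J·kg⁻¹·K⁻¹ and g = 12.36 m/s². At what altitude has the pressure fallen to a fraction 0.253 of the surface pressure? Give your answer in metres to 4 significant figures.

Scale height: H = RT/g = 230.6 × 497.1 / 12.36 = 9274.4 m.
Set P/P₀ = exp(−z/H) = 0.253, so z = −H ln(0.253).
−ln(0.253) = 1.3744; z = 9274.4 × 1.3744 = 12747 m.

z ≈ 12750 m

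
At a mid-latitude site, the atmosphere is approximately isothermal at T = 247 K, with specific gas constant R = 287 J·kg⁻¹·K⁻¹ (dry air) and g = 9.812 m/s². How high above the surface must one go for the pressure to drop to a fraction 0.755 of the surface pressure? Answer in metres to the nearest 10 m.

z ≈ 2030 m

Scale height: H = RT/g = 287 × 247 / 9.812 = 7224.7 m.
Set P/P₀ = exp(−z/H) = 0.755, so z = −H ln(0.755).
−ln(0.755) = 0.28104; z = 7224.7 × 0.28104 = 2030.4 m.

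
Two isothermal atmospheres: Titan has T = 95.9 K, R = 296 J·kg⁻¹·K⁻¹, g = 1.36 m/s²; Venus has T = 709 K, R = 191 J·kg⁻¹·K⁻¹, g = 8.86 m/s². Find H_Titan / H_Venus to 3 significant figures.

H = RT/g for each body.
H_Titan = 296 × 95.9 / 1.36 = 20872 m.
H_Venus = 191 × 709 / 8.86 = 15284 m.
H_Titan/H_Venus = 20872/15284 = 1.3656.

H_Titan/H_Venus ≈ 1.37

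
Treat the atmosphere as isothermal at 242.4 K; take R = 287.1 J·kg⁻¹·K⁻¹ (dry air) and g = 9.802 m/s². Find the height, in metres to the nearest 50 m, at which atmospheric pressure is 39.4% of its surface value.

z ≈ 6600 m

Scale height: H = RT/g = 287.1 × 242.4 / 9.802 = 7099.9 m.
Set P/P₀ = exp(−z/H) = 0.394, so z = −H ln(0.394).
−ln(0.394) = 0.93140; z = 7099.9 × 0.93140 = 6612.8 m.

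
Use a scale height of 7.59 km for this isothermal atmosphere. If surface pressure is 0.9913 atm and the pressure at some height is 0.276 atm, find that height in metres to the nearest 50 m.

z ≈ 9700 m

Invert the barometric formula: z = H ln(P₀/P).
P₀/P = 0.9913/0.276 = 3.5917; ln(3.5917) = 1.2786.
z = 7590.0 × 1.2786 = 9704.6 m.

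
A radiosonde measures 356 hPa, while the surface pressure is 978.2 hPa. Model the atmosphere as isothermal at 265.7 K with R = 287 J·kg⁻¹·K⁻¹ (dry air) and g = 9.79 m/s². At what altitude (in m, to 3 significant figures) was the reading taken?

z ≈ 7870 m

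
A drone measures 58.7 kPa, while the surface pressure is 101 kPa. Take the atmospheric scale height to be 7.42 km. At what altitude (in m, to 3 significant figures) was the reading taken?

z ≈ 4030 m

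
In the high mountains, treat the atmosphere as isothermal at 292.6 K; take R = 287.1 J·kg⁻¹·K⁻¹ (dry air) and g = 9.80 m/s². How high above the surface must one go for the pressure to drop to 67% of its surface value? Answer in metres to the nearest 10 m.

z ≈ 3430 m

Scale height: H = RT/g = 287.1 × 292.6 / 9.80 = 8572.0 m.
Set P/P₀ = exp(−z/H) = 0.67, so z = −H ln(0.67).
−ln(0.67) = 0.40048; z = 8572.0 × 0.40048 = 3432.9 m.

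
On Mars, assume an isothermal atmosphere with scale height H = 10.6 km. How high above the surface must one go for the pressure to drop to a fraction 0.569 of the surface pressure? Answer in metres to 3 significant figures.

z ≈ 5980 m

Set P/P₀ = exp(−z/H) = 0.569, so z = −H ln(0.569).
−ln(0.569) = 0.56387; z = 10600 × 0.56387 = 5977.0 m.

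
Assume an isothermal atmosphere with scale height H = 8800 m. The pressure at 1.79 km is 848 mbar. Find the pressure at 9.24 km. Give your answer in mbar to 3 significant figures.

Between two levels, P₂ = P₁ exp(−Δz/H) with Δz = z₂ − z₁.
Δz = 9240.0 − 1790.0 = 7450.0 m; Δz/H = 7450.0/8800.0 = 0.84659.
P₂ = 848 × exp(−0.84659) = 848 × 0.42887 = 363.68 mbar.

P ≈ 364 mbar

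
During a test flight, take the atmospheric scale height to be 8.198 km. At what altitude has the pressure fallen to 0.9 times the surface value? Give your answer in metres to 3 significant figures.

z ≈ 864 m

Set P/P₀ = exp(−z/H) = 0.9, so z = −H ln(0.9).
−ln(0.9) = 0.10536; z = 8198.0 × 0.10536 = 863.74 m.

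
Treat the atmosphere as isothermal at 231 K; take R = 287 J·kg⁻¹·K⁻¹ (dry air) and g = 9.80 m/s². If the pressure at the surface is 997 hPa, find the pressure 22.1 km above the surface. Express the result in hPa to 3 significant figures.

Scale height: H = RT/g = 287 × 231 / 9.80 = 6765.0 m.
Barometric formula: P = P₀ exp(−z/H).
z/H = 22100/6765.0 = 3.2668; exp(−3.2668) = 0.038128.
P = 997 × 0.038128 = 38.014 hPa.

P ≈ 38.0 hPa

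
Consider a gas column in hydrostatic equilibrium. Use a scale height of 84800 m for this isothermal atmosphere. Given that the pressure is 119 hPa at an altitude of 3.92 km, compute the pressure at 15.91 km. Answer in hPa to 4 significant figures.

P ≈ 103.3 hPa

Between two levels, P₂ = P₁ exp(−Δz/H) with Δz = z₂ − z₁.
Δz = 15910 − 3920.0 = 11990 m; Δz/H = 11990/84800 = 0.14139.
P₂ = 119 × exp(−0.14139) = 119 × 0.86815 = 103.31 hPa.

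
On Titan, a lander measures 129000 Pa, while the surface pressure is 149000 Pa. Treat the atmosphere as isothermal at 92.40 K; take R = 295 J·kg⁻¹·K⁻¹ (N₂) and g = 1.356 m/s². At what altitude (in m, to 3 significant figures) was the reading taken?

z ≈ 2900 m

Scale height: H = RT/g = 295 × 92.40 / 1.356 = 20102 m.
Invert the barometric formula: z = H ln(P₀/P).
P₀/P = 149000/129000 = 1.1550; ln(1.1550) = 0.14410.
z = 20102 × 0.14410 = 2896.7 m.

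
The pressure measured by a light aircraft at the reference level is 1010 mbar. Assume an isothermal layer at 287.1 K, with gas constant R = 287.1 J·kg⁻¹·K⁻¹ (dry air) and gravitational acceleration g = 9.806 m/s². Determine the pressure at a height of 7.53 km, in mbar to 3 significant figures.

P ≈ 412 mbar

Scale height: H = RT/g = 287.1 × 287.1 / 9.806 = 8405.7 m.
Barometric formula: P = P₀ exp(−z/H).
z/H = 7530.0/8405.7 = 0.89582; exp(−0.89582) = 0.40827.
P = 1010 × 0.40827 = 412.35 mbar.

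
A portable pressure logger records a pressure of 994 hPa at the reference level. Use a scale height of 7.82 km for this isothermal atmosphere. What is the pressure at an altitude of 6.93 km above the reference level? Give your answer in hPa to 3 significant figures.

P ≈ 410 hPa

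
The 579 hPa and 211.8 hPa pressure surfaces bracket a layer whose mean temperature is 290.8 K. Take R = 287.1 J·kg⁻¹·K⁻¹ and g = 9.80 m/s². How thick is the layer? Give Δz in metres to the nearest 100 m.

Hypsometric equation: Δz = (R T̄/g) ln(P₁/P₂).
R T̄/g = 287.1 × 290.8 / 9.80 = 8519.3 m.
ln(579/211.8) = ln(2.7337) = 1.0057.
Δz = 8519.3 × 1.0057 = 8567.9 m.

Δz ≈ 8600 m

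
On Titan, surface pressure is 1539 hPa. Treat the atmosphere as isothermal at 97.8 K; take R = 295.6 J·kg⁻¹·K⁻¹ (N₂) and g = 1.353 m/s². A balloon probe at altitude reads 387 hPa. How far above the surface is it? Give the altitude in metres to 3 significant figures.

Scale height: H = RT/g = 295.6 × 97.8 / 1.353 = 21367 m.
Invert the barometric formula: z = H ln(P₀/P).
P₀/P = 1539/387 = 3.9767; ln(3.9767) = 1.3805.
z = 21367 × 1.3805 = 29497 m.

z ≈ 29500 m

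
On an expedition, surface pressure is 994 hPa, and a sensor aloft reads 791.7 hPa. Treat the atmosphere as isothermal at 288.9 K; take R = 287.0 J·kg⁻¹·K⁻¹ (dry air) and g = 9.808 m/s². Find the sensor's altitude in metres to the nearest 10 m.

Scale height: H = RT/g = 287.0 × 288.9 / 9.808 = 8453.7 m.
Invert the barometric formula: z = H ln(P₀/P).
P₀/P = 994/791.7 = 1.2555; ln(1.2555) = 0.22753.
z = 8453.7 × 0.22753 = 1923.5 m.

z ≈ 1920 m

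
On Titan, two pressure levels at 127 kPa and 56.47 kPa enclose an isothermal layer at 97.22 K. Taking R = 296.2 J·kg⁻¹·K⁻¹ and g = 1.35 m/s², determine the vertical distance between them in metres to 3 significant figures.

Δz ≈ 17300 m

Hypsometric equation: Δz = (R T̄/g) ln(P₁/P₂).
R T̄/g = 296.2 × 97.22 / 1.35 = 21331 m.
ln(127/56.47) = ln(2.2490) = 0.81049.
Δz = 21331 × 0.81049 = 17289 m.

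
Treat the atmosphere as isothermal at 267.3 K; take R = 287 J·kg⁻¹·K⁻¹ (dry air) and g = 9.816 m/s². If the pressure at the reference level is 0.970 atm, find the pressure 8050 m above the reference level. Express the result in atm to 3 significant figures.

P ≈ 0.346 atm

Scale height: H = RT/g = 287 × 267.3 / 9.816 = 7815.3 m.
Barometric formula: P = P₀ exp(−z/H).
z/H = 8050.0/7815.3 = 1.0300; exp(−1.0300) = 0.35701.
P = 0.970 × 0.35701 = 0.34630 atm.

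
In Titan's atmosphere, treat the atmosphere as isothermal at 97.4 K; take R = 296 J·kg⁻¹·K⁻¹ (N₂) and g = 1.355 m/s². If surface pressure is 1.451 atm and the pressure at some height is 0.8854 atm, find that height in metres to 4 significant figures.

Scale height: H = RT/g = 296 × 97.4 / 1.355 = 21277 m.
Invert the barometric formula: z = H ln(P₀/P).
P₀/P = 1.451/0.8854 = 1.6388; ln(1.6388) = 0.49396.
z = 21277 × 0.49396 = 10510 m.

z ≈ 10510 m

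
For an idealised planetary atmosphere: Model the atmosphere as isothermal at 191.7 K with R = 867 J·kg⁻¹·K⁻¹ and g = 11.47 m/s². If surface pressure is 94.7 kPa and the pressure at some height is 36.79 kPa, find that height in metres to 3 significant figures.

z ≈ 13700 m

Scale height: H = RT/g = 867 × 191.7 / 11.47 = 14490 m.
Invert the barometric formula: z = H ln(P₀/P).
P₀/P = 94.7/36.79 = 2.5741; ln(2.5741) = 0.94550.
z = 14490 × 0.94550 = 13700 m.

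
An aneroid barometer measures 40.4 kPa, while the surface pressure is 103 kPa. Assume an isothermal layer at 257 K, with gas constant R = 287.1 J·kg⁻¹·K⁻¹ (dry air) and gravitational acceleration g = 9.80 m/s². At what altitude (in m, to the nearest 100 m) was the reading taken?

z ≈ 7000 m

Scale height: H = RT/g = 287.1 × 257 / 9.80 = 7529.1 m.
Invert the barometric formula: z = H ln(P₀/P).
P₀/P = 103/40.4 = 2.5495; ln(2.5495) = 0.93590.
z = 7529.1 × 0.93590 = 7046.5 m.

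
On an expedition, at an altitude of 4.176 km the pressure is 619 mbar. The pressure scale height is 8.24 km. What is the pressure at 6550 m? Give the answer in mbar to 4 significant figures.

P ≈ 464.1 mbar

Between two levels, P₂ = P₁ exp(−Δz/H) with Δz = z₂ − z₁.
Δz = 6550.0 − 4176.0 = 2374.0 m; Δz/H = 2374.0/8240.0 = 0.28811.
P₂ = 619 × exp(−0.28811) = 619 × 0.74968 = 464.05 mbar.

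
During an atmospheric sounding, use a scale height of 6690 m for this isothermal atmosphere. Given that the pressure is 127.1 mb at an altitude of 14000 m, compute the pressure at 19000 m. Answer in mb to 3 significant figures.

Between two levels, P₂ = P₁ exp(−Δz/H) with Δz = z₂ − z₁.
Δz = 19000 − 14000 = 5000.0 m; Δz/H = 5000.0/6690.0 = 0.74738.
P₂ = 127.1 × exp(−0.74738) = 127.1 × 0.47361 = 60.196 mb.

P ≈ 60.2 mb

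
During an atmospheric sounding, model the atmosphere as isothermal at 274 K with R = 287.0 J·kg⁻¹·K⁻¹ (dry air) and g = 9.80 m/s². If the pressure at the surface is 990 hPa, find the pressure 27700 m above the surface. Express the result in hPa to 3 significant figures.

Scale height: H = RT/g = 287.0 × 274 / 9.80 = 8024.3 m.
Barometric formula: P = P₀ exp(−z/H).
z/H = 27700/8024.3 = 3.4520; exp(−3.4520) = 0.031682.
P = 990 × 0.031682 = 31.365 hPa.

P ≈ 31.4 hPa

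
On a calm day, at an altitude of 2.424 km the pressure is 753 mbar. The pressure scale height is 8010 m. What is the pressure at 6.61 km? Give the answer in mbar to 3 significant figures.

Between two levels, P₂ = P₁ exp(−Δz/H) with Δz = z₂ − z₁.
Δz = 6610.0 − 2424.0 = 4186.0 m; Δz/H = 4186.0/8010.0 = 0.52260.
P₂ = 753 × exp(−0.52260) = 753 × 0.59298 = 446.51 mbar.

P ≈ 447 mbar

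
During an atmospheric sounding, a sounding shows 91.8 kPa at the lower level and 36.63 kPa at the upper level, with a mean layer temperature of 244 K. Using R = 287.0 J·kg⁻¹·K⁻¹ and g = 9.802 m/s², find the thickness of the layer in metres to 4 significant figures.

Hypsometric equation: Δz = (R T̄/g) ln(P₁/P₂).
R T̄/g = 287.0 × 244 / 9.802 = 7144.3 m.
ln(91.8/36.63) = ln(2.5061) = 0.91873.
Δz = 7144.3 × 0.91873 = 6563.7 m.

Δz ≈ 6564 m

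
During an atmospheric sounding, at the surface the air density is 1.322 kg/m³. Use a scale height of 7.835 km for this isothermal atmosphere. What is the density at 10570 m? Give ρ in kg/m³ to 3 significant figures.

In an isothermal atmosphere, density decays like pressure: ρ = ρ₀ exp(−z/H).
z/H = 10570/7835.0 = 1.3491; exp(−1.3491) = 0.25947.
ρ = 1.322 × 0.25947 = 0.34302 kg/m³.

ρ ≈ 0.343 kg/m³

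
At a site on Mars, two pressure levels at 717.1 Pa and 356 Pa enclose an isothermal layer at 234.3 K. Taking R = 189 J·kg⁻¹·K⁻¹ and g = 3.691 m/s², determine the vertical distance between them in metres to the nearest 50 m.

Hypsometric equation: Δz = (R T̄/g) ln(P₁/P₂).
R T̄/g = 189 × 234.3 / 3.691 = 11997 m.
ln(717.1/356) = ln(2.0143) = 0.70027.
Δz = 11997 × 0.70027 = 8401.1 m.

Δz ≈ 8400 m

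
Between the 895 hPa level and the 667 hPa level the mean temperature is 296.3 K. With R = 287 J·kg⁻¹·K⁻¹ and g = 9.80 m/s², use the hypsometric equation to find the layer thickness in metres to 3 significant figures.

Hypsometric equation: Δz = (R T̄/g) ln(P₁/P₂).
R T̄/g = 287 × 296.3 / 9.80 = 8677.4 m.
ln(895/667) = ln(1.3418) = 0.29401.
Δz = 8677.4 × 0.29401 = 2551.2 m.

Δz ≈ 2550 m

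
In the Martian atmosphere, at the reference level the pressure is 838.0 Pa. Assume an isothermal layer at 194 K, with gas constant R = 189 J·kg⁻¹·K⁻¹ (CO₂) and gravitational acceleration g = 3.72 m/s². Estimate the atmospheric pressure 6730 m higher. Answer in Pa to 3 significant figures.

P ≈ 423 Pa

Scale height: H = RT/g = 189 × 194 / 3.72 = 9856.5 m.
Barometric formula: P = P₀ exp(−z/H).
z/H = 6730.0/9856.5 = 0.68280; exp(−0.68280) = 0.50520.
P = 838.0 × 0.50520 = 423.36 Pa.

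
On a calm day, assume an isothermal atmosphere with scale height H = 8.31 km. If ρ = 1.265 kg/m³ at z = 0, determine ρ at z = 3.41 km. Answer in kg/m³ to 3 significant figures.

ρ ≈ 0.839 kg/m³

In an isothermal atmosphere, density decays like pressure: ρ = ρ₀ exp(−z/H).
z/H = 3410.0/8310.0 = 0.41035; exp(−0.41035) = 0.66342.
ρ = 1.265 × 0.66342 = 0.83923 kg/m³.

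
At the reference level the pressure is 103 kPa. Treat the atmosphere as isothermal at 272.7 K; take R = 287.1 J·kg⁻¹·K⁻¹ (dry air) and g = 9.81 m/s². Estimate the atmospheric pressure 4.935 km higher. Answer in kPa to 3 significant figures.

Scale height: H = RT/g = 287.1 × 272.7 / 9.81 = 7980.9 m.
Barometric formula: P = P₀ exp(−z/H).
z/H = 4935.0/7980.9 = 0.61835; exp(−0.61835) = 0.53883.
P = 103 × 0.53883 = 55.499 kPa.

P ≈ 55.5 kPa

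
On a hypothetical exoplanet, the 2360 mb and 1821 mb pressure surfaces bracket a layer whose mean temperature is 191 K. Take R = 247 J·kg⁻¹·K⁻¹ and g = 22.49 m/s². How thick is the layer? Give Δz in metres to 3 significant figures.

Δz ≈ 544 m

Hypsometric equation: Δz = (R T̄/g) ln(P₁/P₂).
R T̄/g = 247 × 191 / 22.49 = 2097.7 m.
ln(2360/1821) = ln(1.2960) = 0.25928.
Δz = 2097.7 × 0.25928 = 543.89 m.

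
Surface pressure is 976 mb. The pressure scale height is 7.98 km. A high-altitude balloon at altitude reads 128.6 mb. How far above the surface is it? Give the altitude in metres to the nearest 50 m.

Invert the barometric formula: z = H ln(P₀/P).
P₀/P = 976/128.6 = 7.5894; ln(7.5894) = 2.0268.
z = 7980.0 × 2.0268 = 16174 m.

z ≈ 16150 m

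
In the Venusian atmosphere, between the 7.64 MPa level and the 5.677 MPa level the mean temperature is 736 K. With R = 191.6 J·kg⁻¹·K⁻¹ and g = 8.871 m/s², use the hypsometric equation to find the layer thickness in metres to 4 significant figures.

Δz ≈ 4721 m

Hypsometric equation: Δz = (R T̄/g) ln(P₁/P₂).
R T̄/g = 191.6 × 736 / 8.871 = 15896 m.
ln(7.64/5.677) = ln(1.3458) = 0.29699.
Δz = 15896 × 0.29699 = 4721.0 m.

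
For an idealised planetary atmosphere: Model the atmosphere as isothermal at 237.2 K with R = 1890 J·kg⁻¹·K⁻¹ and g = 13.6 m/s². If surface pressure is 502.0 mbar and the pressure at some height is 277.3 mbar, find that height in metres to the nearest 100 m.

Scale height: H = RT/g = 1890 × 237.2 / 13.6 = 32964 m.
Invert the barometric formula: z = H ln(P₀/P).
P₀/P = 502.0/277.3 = 1.8103; ln(1.8103) = 0.59349.
z = 32964 × 0.59349 = 19564 m.

z ≈ 19600 m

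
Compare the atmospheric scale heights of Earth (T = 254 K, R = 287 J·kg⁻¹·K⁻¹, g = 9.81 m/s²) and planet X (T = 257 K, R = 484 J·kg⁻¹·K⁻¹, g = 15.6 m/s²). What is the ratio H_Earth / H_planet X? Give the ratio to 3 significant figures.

H_Earth/H_planet X ≈ 0.932

H = RT/g for each body.
H_Earth = 287 × 254 / 9.81 = 7431.0 m.
H_planet X = 484 × 257 / 15.6 = 7973.6 m.
H_Earth/H_planet X = 7431.0/7973.6 = 0.93195.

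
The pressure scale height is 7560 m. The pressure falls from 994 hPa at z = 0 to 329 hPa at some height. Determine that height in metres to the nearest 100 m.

z ≈ 8400 m

Invert the barometric formula: z = H ln(P₀/P).
P₀/P = 994/329 = 3.0213; ln(3.0213) = 1.1057.
z = 7560.0 × 1.1057 = 8359.1 m.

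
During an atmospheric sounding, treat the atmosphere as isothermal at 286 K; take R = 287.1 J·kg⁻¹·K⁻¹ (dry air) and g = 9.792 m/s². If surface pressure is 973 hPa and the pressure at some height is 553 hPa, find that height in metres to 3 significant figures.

z ≈ 4740 m

Scale height: H = RT/g = 287.1 × 286 / 9.792 = 8385.5 m.
Invert the barometric formula: z = H ln(P₀/P).
P₀/P = 973/553 = 1.7595; ln(1.7595) = 0.56503.
z = 8385.5 × 0.56503 = 4738.1 m.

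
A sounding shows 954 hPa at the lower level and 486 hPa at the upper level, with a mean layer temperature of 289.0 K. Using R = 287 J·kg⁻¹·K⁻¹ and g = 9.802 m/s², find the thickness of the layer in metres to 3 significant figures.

Hypsometric equation: Δz = (R T̄/g) ln(P₁/P₂).
R T̄/g = 287 × 289.0 / 9.802 = 8461.8 m.
ln(954/486) = ln(1.9630) = 0.67447.
Δz = 8461.8 × 0.67447 = 5707.2 m.

Δz ≈ 5710 m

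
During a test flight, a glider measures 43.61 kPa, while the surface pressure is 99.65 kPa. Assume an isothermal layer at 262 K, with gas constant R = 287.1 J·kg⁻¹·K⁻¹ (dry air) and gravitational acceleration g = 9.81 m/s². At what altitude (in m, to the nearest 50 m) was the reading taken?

z ≈ 6350 m

Scale height: H = RT/g = 287.1 × 262 / 9.81 = 7667.7 m.
Invert the barometric formula: z = H ln(P₀/P).
P₀/P = 99.65/43.61 = 2.2850; ln(2.2850) = 0.82637.
z = 7667.7 × 0.82637 = 6336.4 m.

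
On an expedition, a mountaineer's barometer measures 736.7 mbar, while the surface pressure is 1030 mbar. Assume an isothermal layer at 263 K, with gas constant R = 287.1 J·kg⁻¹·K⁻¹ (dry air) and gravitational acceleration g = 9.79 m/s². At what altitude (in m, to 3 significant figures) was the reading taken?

z ≈ 2580 m

Scale height: H = RT/g = 287.1 × 263 / 9.79 = 7712.7 m.
Invert the barometric formula: z = H ln(P₀/P).
P₀/P = 1030/736.7 = 1.3981; ln(1.3981) = 0.33511.
z = 7712.7 × 0.33511 = 2584.6 m.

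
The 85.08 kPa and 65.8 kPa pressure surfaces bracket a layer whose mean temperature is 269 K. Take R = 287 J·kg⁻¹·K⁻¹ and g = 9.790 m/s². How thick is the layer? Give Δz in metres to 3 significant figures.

Hypsometric equation: Δz = (R T̄/g) ln(P₁/P₂).
R T̄/g = 287 × 269 / 9.790 = 7885.9 m.
ln(85.08/65.8) = ln(1.2930) = 0.25697.
Δz = 7885.9 × 0.25697 = 2026.4 m.

Δz ≈ 2030 m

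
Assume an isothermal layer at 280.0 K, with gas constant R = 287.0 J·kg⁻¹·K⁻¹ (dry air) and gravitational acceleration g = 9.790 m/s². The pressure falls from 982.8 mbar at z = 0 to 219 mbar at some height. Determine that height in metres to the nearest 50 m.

z ≈ 12300 m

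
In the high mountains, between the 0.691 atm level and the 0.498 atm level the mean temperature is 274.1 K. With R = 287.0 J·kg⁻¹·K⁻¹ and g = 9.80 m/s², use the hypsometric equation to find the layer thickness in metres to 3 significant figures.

Δz ≈ 2630 m

Hypsometric equation: Δz = (R T̄/g) ln(P₁/P₂).
R T̄/g = 287.0 × 274.1 / 9.80 = 8027.2 m.
ln(0.691/0.498) = ln(1.3876) = 0.32758.
Δz = 8027.2 × 0.32758 = 2629.6 m.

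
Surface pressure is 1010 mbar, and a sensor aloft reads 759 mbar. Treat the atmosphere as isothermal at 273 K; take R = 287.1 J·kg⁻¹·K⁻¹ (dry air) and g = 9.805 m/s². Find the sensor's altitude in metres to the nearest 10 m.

z ≈ 2280 m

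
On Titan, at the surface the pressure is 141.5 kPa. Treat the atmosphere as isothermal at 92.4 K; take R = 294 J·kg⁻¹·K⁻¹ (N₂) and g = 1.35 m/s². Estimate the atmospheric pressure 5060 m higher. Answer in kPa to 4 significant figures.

Scale height: H = RT/g = 294 × 92.4 / 1.35 = 20123 m.
Barometric formula: P = P₀ exp(−z/H).
z/H = 5060.0/20123 = 0.25145; exp(−0.25145) = 0.77767.
P = 141.5 × 0.77767 = 110.04 kPa.

P ≈ 110.0 kPa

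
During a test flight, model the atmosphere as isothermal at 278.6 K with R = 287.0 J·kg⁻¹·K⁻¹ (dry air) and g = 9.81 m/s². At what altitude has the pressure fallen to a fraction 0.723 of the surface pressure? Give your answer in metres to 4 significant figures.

Scale height: H = RT/g = 287.0 × 278.6 / 9.81 = 8150.7 m.
Set P/P₀ = exp(−z/H) = 0.723, so z = −H ln(0.723).
−ln(0.723) = 0.32435; z = 8150.7 × 0.32435 = 2643.7 m.

z ≈ 2644 m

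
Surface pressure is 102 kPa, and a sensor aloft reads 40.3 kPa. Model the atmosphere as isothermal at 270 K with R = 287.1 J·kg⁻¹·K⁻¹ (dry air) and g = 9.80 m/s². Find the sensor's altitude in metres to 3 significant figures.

z ≈ 7350 m

Scale height: H = RT/g = 287.1 × 270 / 9.80 = 7909.9 m.
Invert the barometric formula: z = H ln(P₀/P).
P₀/P = 102/40.3 = 2.5310; ln(2.5310) = 0.92861.
z = 7909.9 × 0.92861 = 7345.2 m.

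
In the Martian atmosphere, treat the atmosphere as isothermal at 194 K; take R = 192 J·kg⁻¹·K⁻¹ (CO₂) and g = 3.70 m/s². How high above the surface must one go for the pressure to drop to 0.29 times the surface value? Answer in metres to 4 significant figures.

Scale height: H = RT/g = 192 × 194 / 3.70 = 10067 m.
Set P/P₀ = exp(−z/H) = 0.29, so z = −H ln(0.29).
−ln(0.29) = 1.2379; z = 10067 × 1.2379 = 12462 m.

z ≈ 12460 m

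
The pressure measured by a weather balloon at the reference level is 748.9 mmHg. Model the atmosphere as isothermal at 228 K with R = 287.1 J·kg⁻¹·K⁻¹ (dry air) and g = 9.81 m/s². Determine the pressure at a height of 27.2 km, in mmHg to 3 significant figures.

P ≈ 12.7 mmHg

Scale height: H = RT/g = 287.1 × 228 / 9.81 = 6672.7 m.
Barometric formula: P = P₀ exp(−z/H).
z/H = 27200/6672.7 = 4.0763; exp(−4.0763) = 0.016970.
P = 748.9 × 0.016970 = 12.709 mmHg.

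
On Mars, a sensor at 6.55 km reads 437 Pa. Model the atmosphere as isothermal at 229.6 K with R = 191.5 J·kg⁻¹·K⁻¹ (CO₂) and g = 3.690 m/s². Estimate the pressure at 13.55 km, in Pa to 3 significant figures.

P ≈ 243 Pa

Scale height: H = RT/g = 191.5 × 229.6 / 3.690 = 11916 m.
Between two levels, P₂ = P₁ exp(−Δz/H) with Δz = z₂ − z₁.
Δz = 13550 − 6550.0 = 7000.0 m; Δz/H = 7000.0/11916 = 0.58745.
P₂ = 437 × exp(−0.58745) = 437 × 0.55574 = 242.86 Pa.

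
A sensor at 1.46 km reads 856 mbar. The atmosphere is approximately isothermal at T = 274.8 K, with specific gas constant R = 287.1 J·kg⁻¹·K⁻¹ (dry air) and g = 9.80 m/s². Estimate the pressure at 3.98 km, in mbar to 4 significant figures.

P ≈ 625.9 mbar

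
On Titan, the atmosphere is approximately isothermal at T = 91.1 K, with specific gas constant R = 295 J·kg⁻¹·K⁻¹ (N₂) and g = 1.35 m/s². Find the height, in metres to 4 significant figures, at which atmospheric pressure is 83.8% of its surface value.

Scale height: H = RT/g = 295 × 91.1 / 1.35 = 19907 m.
Set P/P₀ = exp(−z/H) = 0.838, so z = −H ln(0.838).
−ln(0.838) = 0.17674; z = 19907 × 0.17674 = 3518.4 m.

z ≈ 3518 m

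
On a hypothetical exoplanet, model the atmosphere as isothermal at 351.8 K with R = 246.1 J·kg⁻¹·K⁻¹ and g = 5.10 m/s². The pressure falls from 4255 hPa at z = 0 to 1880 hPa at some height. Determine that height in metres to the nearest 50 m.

z ≈ 13850 m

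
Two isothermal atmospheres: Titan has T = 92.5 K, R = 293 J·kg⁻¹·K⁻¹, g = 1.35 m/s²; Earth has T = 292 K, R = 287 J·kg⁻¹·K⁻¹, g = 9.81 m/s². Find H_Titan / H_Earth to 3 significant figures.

H_Titan/H_Earth ≈ 2.35

H = RT/g for each body.
H_Titan = 293 × 92.5 / 1.35 = 20076 m.
H_Earth = 287 × 292 / 9.81 = 8542.7 m.
H_Titan/H_Earth = 20076/8542.7 = 2.3501.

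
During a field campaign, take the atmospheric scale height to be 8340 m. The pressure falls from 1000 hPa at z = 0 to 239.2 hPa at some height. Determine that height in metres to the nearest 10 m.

z ≈ 11930 m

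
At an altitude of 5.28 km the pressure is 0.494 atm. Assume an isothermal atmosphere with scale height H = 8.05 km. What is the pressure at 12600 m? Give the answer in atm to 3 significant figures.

Between two levels, P₂ = P₁ exp(−Δz/H) with Δz = z₂ − z₁.
Δz = 12600 − 5280.0 = 7320.0 m; Δz/H = 7320.0/8050.0 = 0.90932.
P₂ = 0.494 × exp(−0.90932) = 0.494 × 0.40280 = 0.19898 atm.

P ≈ 0.199 atm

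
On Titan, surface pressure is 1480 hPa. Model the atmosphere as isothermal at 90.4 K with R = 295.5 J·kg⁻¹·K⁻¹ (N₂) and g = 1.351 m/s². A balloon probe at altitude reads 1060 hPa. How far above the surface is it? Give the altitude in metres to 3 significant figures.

Scale height: H = RT/g = 295.5 × 90.4 / 1.351 = 19773 m.
Invert the barometric formula: z = H ln(P₀/P).
P₀/P = 1480/1060 = 1.3962; ln(1.3962) = 0.33375.
z = 19773 × 0.33375 = 6599.2 m.

z ≈ 6600 m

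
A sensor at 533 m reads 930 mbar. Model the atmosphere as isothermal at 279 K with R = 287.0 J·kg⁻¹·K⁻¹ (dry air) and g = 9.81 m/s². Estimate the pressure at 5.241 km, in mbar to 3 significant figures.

P ≈ 522 mbar

Scale height: H = RT/g = 287.0 × 279 / 9.81 = 8162.4 m.
Between two levels, P₂ = P₁ exp(−Δz/H) with Δz = z₂ − z₁.
Δz = 5241.0 − 533.00 = 4708.0 m; Δz/H = 4708.0/8162.4 = 0.57679.
P₂ = 930 × exp(−0.57679) = 930 × 0.56170 = 522.38 mbar.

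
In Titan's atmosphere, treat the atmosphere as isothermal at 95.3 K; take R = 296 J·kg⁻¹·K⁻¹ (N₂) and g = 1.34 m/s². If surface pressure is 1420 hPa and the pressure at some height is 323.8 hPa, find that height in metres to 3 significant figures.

Scale height: H = RT/g = 296 × 95.3 / 1.34 = 21051 m.
Invert the barometric formula: z = H ln(P₀/P).
P₀/P = 1420/323.8 = 4.3854; ln(4.3854) = 1.4783.
z = 21051 × 1.4783 = 31120 m.

z ≈ 31100 m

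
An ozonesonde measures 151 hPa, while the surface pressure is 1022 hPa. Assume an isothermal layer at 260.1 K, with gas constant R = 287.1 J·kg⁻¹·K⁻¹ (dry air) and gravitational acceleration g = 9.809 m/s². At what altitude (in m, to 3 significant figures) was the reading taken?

Scale height: H = RT/g = 287.1 × 260.1 / 9.809 = 7612.9 m.
Invert the barometric formula: z = H ln(P₀/P).
P₀/P = 1022/151 = 6.7682; ln(6.7682) = 1.9122.
z = 7612.9 × 1.9122 = 14557 m.

z ≈ 14600 m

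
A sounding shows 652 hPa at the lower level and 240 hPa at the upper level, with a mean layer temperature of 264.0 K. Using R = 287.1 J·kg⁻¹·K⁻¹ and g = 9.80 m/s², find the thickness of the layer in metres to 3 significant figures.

Δz ≈ 7730 m

Hypsometric equation: Δz = (R T̄/g) ln(P₁/P₂).
R T̄/g = 287.1 × 264.0 / 9.80 = 7734.1 m.
ln(652/240) = ln(2.7167) = 0.99942.
Δz = 7734.1 × 0.99942 = 7729.6 m.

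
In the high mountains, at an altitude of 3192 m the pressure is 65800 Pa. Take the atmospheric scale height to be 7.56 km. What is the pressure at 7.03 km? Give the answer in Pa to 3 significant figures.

P ≈ 39600 Pa

Between two levels, P₂ = P₁ exp(−Δz/H) with Δz = z₂ − z₁.
Δz = 7030.0 − 3192.0 = 3838.0 m; Δz/H = 3838.0/7560.0 = 0.50767.
P₂ = 65800 × exp(−0.50767) = 65800 × 0.60190 = 39605 Pa.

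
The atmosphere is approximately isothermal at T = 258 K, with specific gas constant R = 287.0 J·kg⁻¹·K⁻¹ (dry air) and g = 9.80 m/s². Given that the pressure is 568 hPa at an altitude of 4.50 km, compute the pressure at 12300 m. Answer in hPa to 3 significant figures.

P ≈ 202 hPa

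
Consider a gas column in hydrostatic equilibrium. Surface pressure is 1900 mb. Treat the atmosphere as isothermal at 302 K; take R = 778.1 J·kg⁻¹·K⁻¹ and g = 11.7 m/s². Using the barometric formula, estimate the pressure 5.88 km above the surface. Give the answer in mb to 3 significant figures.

P ≈ 1420 mb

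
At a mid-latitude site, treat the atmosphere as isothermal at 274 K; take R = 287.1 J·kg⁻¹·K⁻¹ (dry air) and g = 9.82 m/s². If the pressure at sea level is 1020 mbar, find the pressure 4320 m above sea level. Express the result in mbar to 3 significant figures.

P ≈ 595 mbar

Scale height: H = RT/g = 287.1 × 274 / 9.82 = 8010.7 m.
Barometric formula: P = P₀ exp(−z/H).
z/H = 4320.0/8010.7 = 0.53928; exp(−0.53928) = 0.58317.
P = 1020 × 0.58317 = 594.83 mbar.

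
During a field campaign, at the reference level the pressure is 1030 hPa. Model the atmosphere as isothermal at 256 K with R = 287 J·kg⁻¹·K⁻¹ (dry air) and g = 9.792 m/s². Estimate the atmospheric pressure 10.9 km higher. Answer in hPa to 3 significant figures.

P ≈ 241 hPa

Scale height: H = RT/g = 287 × 256 / 9.792 = 7503.3 m.
Barometric formula: P = P₀ exp(−z/H).
z/H = 10900/7503.3 = 1.4527; exp(−1.4527) = 0.23394.
P = 1030 × 0.23394 = 240.96 hPa.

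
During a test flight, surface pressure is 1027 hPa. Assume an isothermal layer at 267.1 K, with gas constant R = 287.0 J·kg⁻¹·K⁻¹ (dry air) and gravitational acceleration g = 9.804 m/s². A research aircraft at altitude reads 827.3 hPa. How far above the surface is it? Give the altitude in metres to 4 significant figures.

Scale height: H = RT/g = 287.0 × 267.1 / 9.804 = 7819.0 m.
Invert the barometric formula: z = H ln(P₀/P).
P₀/P = 1027/827.3 = 1.2414; ln(1.2414) = 0.21624.
z = 7819.0 × 0.21624 = 1690.8 m.

z ≈ 1691 m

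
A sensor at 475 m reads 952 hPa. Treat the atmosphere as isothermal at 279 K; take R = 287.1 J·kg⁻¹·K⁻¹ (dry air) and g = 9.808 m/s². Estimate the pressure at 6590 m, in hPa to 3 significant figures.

Scale height: H = RT/g = 287.1 × 279 / 9.808 = 8166.9 m.
Between two levels, P₂ = P₁ exp(−Δz/H) with Δz = z₂ − z₁.
Δz = 6590.0 − 475.00 = 6115.0 m; Δz/H = 6115.0/8166.9 = 0.74875.
P₂ = 952 × exp(−0.74875) = 952 × 0.47296 = 450.26 hPa.

P ≈ 450 hPa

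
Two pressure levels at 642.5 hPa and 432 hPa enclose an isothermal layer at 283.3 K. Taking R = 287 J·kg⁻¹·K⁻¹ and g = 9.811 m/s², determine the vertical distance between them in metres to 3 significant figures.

Hypsometric equation: Δz = (R T̄/g) ln(P₁/P₂).
R T̄/g = 287 × 283.3 / 9.811 = 8287.3 m.
ln(642.5/432) = ln(1.4873) = 0.39696.
Δz = 8287.3 × 0.39696 = 3289.7 m.

Δz ≈ 3290 m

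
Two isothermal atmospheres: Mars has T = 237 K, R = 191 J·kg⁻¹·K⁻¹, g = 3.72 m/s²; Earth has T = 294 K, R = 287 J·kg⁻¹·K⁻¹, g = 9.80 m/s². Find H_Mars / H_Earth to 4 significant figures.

H_Mars/H_Earth ≈ 1.413

H = RT/g for each body.
H_Mars = 191 × 237 / 3.72 = 12169 m.
H_Earth = 287 × 294 / 9.80 = 8610.0 m.
H_Mars/H_Earth = 12169/8610.0 = 1.4134.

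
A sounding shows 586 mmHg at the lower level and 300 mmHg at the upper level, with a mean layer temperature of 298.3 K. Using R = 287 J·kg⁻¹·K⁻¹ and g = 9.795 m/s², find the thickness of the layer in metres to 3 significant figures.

Δz ≈ 5850 m

Hypsometric equation: Δz = (R T̄/g) ln(P₁/P₂).
R T̄/g = 287 × 298.3 / 9.795 = 8740.4 m.
ln(586/300) = ln(1.9533) = 0.66952.
Δz = 8740.4 × 0.66952 = 5851.9 m.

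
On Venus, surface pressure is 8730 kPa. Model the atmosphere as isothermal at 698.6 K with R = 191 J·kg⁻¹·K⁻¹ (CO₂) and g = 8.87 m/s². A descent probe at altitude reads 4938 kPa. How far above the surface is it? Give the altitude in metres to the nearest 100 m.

z ≈ 8600 m

Scale height: H = RT/g = 191 × 698.6 / 8.87 = 15043 m.
Invert the barometric formula: z = H ln(P₀/P).
P₀/P = 8730/4938 = 1.7679; ln(1.7679) = 0.56979.
z = 15043 × 0.56979 = 8571.4 m.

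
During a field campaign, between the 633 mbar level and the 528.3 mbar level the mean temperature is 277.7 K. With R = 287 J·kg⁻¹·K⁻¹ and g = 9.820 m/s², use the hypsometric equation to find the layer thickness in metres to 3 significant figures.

Δz ≈ 1470 m

Hypsometric equation: Δz = (R T̄/g) ln(P₁/P₂).
R T̄/g = 287 × 277.7 / 9.820 = 8116.1 m.
ln(633/528.3) = ln(1.1982) = 0.18082.
Δz = 8116.1 × 0.18082 = 1467.6 m.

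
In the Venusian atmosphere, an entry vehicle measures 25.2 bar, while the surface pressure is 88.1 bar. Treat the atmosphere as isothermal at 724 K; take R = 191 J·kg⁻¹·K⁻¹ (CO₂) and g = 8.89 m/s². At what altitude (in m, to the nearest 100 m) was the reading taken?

Scale height: H = RT/g = 191 × 724 / 8.89 = 15555 m.
Invert the barometric formula: z = H ln(P₀/P).
P₀/P = 88.1/25.2 = 3.4960; ln(3.4960) = 1.2516.
z = 15555 × 1.2516 = 19469 m.

z ≈ 19500 m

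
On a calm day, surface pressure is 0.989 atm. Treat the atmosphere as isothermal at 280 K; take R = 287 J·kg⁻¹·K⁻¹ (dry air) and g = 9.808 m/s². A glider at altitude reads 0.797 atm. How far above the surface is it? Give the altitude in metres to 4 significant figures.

z ≈ 1768 m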